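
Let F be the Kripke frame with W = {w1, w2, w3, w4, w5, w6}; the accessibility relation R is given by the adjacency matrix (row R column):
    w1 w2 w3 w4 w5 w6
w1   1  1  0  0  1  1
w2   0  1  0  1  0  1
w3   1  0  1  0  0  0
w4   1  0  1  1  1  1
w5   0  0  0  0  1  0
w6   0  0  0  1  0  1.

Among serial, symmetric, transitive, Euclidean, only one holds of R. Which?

serial

Serial: yes — every world has a successor (e.g. w1 R w1).
Symmetric: no — w1 R w2 but not w2 R w1.
Transitive: no — w1 R w2 and w2 R w4, but not w1 R w4.
Euclidean: no — w1 R w2 and w1 R w5, but not w2 R w5.
Only serial holds.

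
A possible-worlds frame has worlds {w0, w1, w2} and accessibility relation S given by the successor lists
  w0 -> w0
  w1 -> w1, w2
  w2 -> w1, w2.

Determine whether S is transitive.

Transitive: yes — every two-step S-path is closed by a direct edge.

Yes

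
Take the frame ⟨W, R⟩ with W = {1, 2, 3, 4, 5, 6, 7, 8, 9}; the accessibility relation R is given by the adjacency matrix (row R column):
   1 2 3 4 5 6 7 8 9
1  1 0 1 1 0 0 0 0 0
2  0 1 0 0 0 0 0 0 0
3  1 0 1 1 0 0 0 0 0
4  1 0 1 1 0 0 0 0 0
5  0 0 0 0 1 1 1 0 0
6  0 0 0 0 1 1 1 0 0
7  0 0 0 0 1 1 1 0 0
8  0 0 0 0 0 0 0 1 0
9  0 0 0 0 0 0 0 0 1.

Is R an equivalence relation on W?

Yes

Reflexive: yes — every world is R-related to itself.
Symmetric: yes — every pair in R has its reverse in R.
Transitive: yes — every two-step R-path is closed by a direct edge.
So R is an equivalence relation.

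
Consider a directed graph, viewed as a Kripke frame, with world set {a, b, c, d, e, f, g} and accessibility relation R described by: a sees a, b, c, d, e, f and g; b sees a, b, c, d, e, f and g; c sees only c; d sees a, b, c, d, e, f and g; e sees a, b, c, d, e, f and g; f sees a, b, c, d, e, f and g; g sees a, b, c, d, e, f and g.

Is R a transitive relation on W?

Transitive: yes — every two-step R-path is closed by a direct edge.

Yes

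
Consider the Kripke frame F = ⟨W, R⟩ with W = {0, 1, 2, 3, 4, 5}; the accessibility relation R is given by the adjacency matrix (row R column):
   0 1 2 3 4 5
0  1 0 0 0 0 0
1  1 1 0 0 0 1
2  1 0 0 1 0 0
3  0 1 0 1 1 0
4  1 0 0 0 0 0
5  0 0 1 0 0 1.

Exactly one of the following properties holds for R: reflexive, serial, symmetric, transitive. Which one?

serial

Reflexive: no — 2 is not related to itself.
Serial: yes — every world has a successor (e.g. 0 R 0).
Symmetric: no — 1 R 0 but not 0 R 1.
Transitive: no — 1 R 5 and 5 R 2, but not 1 R 2.
Only serial holds.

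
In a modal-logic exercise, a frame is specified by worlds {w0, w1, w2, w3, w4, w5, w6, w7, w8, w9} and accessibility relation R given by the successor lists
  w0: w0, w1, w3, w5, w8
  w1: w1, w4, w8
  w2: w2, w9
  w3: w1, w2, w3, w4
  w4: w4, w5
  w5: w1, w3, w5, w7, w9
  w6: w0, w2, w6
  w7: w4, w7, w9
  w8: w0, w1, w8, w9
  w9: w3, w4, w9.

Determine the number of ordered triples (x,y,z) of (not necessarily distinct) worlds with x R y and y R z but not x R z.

39

Enumerating: (w0,w1,w4), (w0,w3,w2), (w0,w3,w4), (w0,w5,w7), (w0,w5,w9), (w0,w8,w9), (w1,w4,w5), (w1,w8,w0), (w1,w8,w9), (w2,w9,w3), (w2,w9,w4), (w3,w1,w8), … and 27 more.
Total: 39.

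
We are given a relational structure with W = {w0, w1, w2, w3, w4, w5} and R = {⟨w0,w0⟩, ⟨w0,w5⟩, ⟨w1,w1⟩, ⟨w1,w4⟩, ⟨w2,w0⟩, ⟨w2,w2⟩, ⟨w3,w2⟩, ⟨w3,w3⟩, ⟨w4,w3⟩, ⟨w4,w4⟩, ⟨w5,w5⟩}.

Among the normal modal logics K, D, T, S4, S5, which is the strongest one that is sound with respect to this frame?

T

Serial (axiom D): yes — every world has a successor (e.g. w0 R w0).
Reflexive (axiom T): yes — every world is R-related to itself.
Transitive (axiom 4): no — w1 R w4 and w4 R w3, but not w1 R w3.
Euclidean (axiom 5): no — w0 R w5 and w0 R w0, but not w5 R w0.
So F validates K, D, T; S4 would additionally require R to be transitive. The strongest is T.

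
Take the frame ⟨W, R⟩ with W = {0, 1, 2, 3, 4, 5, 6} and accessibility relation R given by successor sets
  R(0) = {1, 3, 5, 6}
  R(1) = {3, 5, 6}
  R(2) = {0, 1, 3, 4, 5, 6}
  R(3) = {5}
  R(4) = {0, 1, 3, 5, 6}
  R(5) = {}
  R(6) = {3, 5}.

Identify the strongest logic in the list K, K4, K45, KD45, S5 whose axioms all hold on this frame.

Transitive (axiom 4): yes — every two-step R-path is closed by a direct edge.
Euclidean (axiom 5): no — 0 R 3 and 0 R 1, but not 3 R 1.
Serial (axiom D): no — 5 has no R-successor.
Reflexive (axiom T): no — 0 is not related to itself.
So F validates K, K4; K45 would additionally require R to be Euclidean. The strongest is K4.

K4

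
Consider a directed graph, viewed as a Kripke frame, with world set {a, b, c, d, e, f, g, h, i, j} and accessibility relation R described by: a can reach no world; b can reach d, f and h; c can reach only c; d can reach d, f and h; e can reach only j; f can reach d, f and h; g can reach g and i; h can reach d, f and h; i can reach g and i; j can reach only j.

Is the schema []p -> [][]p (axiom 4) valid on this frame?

The schema 4 characterises exactly the transitive frames.
Transitive: yes — every two-step R-path is closed by a direct edge.

Yes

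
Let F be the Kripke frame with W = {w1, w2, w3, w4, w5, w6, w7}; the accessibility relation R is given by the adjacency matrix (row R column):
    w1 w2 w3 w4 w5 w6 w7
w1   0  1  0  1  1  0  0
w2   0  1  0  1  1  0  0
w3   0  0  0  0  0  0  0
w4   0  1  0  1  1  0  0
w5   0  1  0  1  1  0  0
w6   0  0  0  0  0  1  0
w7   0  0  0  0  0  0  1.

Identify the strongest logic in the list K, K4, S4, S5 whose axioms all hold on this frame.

K4

Transitive (axiom 4): yes — every two-step R-path is closed by a direct edge.
Reflexive (axiom T): no — w1 is not related to itself.
Euclidean (axiom 5): yes — any two successors of a common world are R-related.
So F validates K, K4; S4 would additionally require R to be reflexive. The strongest is K4.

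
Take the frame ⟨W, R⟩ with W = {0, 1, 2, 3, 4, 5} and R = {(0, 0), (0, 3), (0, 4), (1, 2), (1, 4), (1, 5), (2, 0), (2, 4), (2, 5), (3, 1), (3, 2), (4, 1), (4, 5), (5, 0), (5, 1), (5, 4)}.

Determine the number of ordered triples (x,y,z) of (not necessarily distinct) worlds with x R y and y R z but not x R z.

24

Enumerating: (0,3,1), (0,3,2), (0,4,1), (0,4,5), (1,2,0), (1,4,1), (1,5,0), (1,5,1), (2,0,3), (2,4,1), (2,5,1), (3,1,4), … and 12 more.
Total: 24.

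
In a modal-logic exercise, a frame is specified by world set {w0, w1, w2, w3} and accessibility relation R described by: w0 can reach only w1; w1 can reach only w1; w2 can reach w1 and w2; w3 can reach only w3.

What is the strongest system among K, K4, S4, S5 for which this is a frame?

K4

Transitive (axiom 4): yes — every two-step R-path is closed by a direct edge.
Reflexive (axiom T): no — w0 is not related to itself.
Euclidean (axiom 5): no — w2 R w1 and w2 R w2, but not w1 R w2.
So F validates K, K4; S4 would additionally require R to be reflexive. The strongest is K4.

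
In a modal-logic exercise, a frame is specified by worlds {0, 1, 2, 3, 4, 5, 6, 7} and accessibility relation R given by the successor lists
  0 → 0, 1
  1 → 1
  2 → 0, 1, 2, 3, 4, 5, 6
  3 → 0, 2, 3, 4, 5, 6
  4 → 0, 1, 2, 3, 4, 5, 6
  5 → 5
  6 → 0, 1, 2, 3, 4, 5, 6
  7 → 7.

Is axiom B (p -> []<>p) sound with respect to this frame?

Axiom B corresponds to the accessibility relation being symmetric.
Symmetric: no — 0 R 1 but not 1 R 0.

No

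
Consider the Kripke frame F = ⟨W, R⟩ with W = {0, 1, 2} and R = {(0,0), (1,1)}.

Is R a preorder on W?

No

Reflexive: no — 2 is not related to itself.
Transitive: yes — every two-step R-path is closed by a direct edge.
So R is not a preorder.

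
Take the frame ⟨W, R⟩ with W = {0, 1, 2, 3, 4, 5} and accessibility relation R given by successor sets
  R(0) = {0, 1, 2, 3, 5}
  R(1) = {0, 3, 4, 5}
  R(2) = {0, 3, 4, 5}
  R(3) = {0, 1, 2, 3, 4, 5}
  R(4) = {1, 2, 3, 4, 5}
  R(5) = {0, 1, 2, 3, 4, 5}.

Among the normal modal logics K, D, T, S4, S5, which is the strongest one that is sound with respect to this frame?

Serial (axiom D): yes — every world has a successor (e.g. 0 R 0).
Reflexive (axiom T): no — 1 is not related to itself.
Transitive (axiom 4): no — 0 R 1 and 1 R 4, but not 0 R 4.
Euclidean (axiom 5): no — 0 R 1 and 0 R 2, but not 1 R 2.
So F validates K, D; T would additionally require R to be reflexive. The strongest is D.

D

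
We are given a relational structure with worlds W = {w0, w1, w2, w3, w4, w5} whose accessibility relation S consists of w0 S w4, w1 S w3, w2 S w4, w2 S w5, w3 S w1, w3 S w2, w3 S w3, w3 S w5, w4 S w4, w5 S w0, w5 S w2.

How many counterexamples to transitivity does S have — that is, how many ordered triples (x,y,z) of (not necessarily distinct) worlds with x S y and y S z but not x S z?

Enumerating: (w1,w3,w1), (w1,w3,w2), (w1,w3,w5), (w2,w5,w0), (w2,w5,w2), (w3,w2,w4), (w3,w5,w0), (w5,w0,w4), (w5,w2,w4), (w5,w2,w5).

10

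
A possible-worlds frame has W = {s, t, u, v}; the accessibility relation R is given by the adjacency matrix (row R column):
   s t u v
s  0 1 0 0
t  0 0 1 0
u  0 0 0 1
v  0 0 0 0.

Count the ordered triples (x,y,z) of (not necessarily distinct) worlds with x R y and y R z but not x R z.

Enumerating: (s,t,u), (t,u,v).

2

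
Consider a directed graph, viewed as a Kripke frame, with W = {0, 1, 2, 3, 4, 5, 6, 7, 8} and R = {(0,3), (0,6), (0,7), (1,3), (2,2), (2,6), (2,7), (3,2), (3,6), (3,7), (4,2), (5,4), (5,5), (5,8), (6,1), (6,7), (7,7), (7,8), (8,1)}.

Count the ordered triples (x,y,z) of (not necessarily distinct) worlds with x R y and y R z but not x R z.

Enumerating: (0,3,2), (0,6,1), (0,7,8), (1,3,2), (1,3,6), (1,3,7), (2,6,1), (2,7,8), (3,6,1), (3,7,8), (4,2,6), (4,2,7), (5,4,2), (5,8,1), (6,1,3), (6,7,8), (7,8,1), (8,1,3).

18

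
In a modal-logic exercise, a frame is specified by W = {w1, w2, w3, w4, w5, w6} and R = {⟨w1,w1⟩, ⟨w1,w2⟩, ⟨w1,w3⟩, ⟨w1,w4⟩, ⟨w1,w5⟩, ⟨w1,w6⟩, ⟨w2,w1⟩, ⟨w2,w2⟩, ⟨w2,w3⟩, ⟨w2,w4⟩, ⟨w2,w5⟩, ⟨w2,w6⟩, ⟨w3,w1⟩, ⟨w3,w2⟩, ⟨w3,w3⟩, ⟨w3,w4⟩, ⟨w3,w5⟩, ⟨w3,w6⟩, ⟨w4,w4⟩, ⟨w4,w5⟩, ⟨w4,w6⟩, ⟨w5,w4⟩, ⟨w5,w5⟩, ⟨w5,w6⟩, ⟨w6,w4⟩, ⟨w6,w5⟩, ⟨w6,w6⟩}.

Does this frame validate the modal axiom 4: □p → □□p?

Yes

Axiom 4 corresponds to the accessibility relation being transitive.
Transitive: yes — every two-step R-path is closed by a direct edge.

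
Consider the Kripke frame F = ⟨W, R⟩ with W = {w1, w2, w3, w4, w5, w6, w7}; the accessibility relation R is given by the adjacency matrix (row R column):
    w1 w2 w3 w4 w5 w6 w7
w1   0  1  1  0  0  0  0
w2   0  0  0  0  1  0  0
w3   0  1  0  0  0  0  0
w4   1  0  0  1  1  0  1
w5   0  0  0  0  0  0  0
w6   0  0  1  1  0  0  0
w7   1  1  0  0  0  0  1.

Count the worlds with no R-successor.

Enumerating: w5.

1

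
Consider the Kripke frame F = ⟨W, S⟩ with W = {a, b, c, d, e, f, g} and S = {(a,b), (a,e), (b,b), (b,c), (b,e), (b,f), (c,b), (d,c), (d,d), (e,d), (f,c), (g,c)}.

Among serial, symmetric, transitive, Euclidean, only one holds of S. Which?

serial

Serial: yes — every world has a successor (e.g. a S b).
Symmetric: no — a S b but not b S a.
Transitive: no — a S b and b S c, but not a S c.
Euclidean: no — a S e and a S b, but not e S b.
Only serial holds.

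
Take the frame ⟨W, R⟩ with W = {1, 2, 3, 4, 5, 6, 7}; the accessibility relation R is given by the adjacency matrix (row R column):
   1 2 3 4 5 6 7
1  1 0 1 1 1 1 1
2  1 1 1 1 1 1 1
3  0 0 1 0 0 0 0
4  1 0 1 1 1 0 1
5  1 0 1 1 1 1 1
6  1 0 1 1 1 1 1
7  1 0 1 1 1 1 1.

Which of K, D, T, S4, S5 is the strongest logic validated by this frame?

T

Serial (axiom D): yes — every world has a successor (e.g. 1 R 1).
Reflexive (axiom T): yes — every world is R-related to itself.
Transitive (axiom 4): no — 4 R 1 and 1 R 6, but not 4 R 6.
Euclidean (axiom 5): no — 1 R 3 and 1 R 4, but not 3 R 4.
So F validates K, D, T; S4 would additionally require R to be transitive. The strongest is T.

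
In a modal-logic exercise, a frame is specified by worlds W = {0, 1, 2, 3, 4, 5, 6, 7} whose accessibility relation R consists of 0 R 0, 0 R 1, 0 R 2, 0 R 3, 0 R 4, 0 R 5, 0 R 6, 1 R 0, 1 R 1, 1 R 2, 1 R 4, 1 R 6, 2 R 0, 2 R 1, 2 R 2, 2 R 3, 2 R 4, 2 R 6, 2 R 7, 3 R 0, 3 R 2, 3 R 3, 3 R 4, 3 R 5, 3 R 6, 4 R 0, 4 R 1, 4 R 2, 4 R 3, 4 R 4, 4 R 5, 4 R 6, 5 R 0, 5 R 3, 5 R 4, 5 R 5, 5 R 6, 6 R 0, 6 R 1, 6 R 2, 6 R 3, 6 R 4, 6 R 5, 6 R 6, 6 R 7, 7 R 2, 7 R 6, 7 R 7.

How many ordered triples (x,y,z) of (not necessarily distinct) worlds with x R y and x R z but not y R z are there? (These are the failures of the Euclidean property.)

40

Enumerating: (0,1,3), (0,1,5), (0,2,5), (0,3,1), (0,5,1), (0,5,2), (2,0,7), (2,1,3), (2,1,7), (2,3,1), (2,3,7), (2,4,7), … and 28 more.
Total: 40.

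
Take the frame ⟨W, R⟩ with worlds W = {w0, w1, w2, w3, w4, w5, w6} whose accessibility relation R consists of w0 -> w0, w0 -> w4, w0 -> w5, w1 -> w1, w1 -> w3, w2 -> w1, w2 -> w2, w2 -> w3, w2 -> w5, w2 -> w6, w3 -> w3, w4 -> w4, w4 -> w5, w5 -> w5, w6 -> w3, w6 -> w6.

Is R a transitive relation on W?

Yes

Transitive: yes — every two-step R-path is closed by a direct edge.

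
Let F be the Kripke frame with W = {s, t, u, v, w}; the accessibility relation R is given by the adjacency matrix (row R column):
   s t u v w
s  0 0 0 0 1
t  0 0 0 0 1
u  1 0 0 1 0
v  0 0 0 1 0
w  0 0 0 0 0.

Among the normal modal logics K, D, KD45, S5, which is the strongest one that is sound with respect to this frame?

Serial (axiom D): no — w has no R-successor.
Euclidean (axiom 5): no — u R s and u R v, but not s R v.
Transitive (axiom 4): no — u R s and s R w, but not u R w.
Reflexive (axiom T): no — s is not related to itself.
So F validates K; D would additionally require R to be serial. The strongest is K.

K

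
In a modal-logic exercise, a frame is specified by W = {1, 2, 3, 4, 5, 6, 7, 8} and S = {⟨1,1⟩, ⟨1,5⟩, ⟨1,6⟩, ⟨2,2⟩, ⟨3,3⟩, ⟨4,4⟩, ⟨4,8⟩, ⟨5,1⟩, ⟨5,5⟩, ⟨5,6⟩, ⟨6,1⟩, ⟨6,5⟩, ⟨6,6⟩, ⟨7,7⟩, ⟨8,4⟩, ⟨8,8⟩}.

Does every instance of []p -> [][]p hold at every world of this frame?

Yes

Axiom 4 corresponds to the accessibility relation being transitive.
Transitive: yes — every two-step S-path is closed by a direct edge.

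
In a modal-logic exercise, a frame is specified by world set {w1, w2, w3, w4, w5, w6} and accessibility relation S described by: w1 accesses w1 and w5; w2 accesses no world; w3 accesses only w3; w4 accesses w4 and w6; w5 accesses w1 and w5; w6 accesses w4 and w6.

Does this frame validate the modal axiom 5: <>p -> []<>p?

Yes

By correspondence theory, 5 is valid on a frame iff S is Euclidean.
Euclidean: yes — any two successors of a common world are S-related.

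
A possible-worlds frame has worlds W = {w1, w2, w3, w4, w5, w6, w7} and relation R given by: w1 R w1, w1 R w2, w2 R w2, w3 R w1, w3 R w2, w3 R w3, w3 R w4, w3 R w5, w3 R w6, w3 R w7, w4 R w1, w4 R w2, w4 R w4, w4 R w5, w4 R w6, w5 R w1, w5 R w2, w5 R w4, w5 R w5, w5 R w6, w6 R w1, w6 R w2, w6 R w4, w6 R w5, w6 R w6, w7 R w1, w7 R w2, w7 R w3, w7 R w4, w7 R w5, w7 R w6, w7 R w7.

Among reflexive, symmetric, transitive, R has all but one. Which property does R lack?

symmetric

Reflexive: yes — every world is R-related to itself.
Symmetric: no — w1 R w2 but not w2 R w1.
Transitive: yes — every two-step R-path is closed by a direct edge.
Only symmetric fails.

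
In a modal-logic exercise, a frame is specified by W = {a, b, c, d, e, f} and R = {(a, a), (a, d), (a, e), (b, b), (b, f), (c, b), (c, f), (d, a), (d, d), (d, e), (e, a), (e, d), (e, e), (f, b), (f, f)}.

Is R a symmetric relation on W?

Symmetric: no — c R b but not b R c.

No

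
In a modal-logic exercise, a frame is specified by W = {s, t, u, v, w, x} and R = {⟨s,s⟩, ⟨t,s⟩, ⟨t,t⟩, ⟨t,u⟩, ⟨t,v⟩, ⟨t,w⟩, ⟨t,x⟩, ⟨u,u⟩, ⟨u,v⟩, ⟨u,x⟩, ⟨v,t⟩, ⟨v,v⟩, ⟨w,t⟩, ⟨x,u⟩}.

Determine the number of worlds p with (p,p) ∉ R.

Enumerating: w, x.

2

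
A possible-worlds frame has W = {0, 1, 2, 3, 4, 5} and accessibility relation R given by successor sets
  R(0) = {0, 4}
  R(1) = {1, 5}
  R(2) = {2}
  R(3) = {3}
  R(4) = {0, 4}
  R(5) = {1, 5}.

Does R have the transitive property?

Yes

Transitive: yes — every two-step R-path is closed by a direct edge.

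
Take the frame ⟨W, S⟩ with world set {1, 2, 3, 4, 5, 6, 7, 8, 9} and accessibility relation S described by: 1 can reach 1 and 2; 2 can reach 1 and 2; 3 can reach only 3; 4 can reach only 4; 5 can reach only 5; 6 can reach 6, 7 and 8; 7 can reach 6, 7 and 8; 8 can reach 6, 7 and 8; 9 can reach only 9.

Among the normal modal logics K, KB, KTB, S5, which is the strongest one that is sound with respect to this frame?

S5

Symmetric (axiom B): yes — every pair in S has its reverse in S.
Reflexive (axiom T): yes — every world is S-related to itself.
Euclidean (axiom 5): yes — any two successors of a common world are S-related.
So F validates K, KB, KTB, S5. The strongest is S5.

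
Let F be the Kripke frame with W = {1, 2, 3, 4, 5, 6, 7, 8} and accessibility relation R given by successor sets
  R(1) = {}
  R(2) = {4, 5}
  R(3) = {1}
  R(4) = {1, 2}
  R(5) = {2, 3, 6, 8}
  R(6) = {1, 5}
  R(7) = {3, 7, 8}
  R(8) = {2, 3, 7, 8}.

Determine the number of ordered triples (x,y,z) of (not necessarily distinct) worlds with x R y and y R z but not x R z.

Enumerating: (2,4,1), (2,4,2), (2,5,2), (2,5,3), (2,5,6), (2,5,8), (4,2,4), (4,2,5), (5,2,4), (5,2,5), (5,3,1), (5,6,1), … and 11 more.
Total: 23.

23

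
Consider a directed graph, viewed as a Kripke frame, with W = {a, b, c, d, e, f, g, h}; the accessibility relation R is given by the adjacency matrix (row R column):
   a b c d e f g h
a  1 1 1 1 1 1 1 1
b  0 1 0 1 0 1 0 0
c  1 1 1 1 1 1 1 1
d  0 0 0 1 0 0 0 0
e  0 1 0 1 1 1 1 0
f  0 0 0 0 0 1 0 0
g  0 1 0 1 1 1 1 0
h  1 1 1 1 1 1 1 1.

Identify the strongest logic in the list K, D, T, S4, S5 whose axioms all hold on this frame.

S4

Serial (axiom D): yes — every world has a successor (e.g. a R a).
Reflexive (axiom T): yes — every world is R-related to itself.
Transitive (axiom 4): yes — every two-step R-path is closed by a direct edge.
Euclidean (axiom 5): no — a R b and a R c, but not b R c.
So F validates K, D, T, S4; S5 would additionally require R to be Euclidean. The strongest is S4.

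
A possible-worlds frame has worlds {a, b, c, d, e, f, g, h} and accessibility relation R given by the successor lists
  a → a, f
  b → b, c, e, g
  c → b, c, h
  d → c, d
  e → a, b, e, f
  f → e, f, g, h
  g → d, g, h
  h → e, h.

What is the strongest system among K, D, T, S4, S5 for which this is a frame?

T

Serial (axiom D): yes — every world has a successor (e.g. a R a).
Reflexive (axiom T): yes — every world is R-related to itself.
Transitive (axiom 4): no — a R f and f R e, but not a R e.
Euclidean (axiom 5): no — b R c and b R e, but not c R e.
So F validates K, D, T; S4 would additionally require R to be transitive. The strongest is T.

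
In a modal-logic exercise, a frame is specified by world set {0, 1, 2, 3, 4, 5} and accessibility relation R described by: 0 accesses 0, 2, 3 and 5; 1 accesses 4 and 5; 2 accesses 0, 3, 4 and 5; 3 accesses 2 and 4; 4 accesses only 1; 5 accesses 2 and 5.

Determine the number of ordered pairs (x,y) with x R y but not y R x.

Enumerating: (0,3), (0,5), (1,5), (2,4), (3,4).

5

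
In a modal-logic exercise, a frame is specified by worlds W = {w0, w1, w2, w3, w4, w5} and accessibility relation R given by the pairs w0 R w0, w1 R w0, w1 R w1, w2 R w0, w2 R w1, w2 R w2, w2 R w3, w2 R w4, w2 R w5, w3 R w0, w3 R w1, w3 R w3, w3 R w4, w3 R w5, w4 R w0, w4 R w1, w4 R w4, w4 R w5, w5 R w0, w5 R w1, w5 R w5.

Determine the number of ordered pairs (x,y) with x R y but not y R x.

Enumerating: (w1,w0), (w2,w0), (w2,w1), (w2,w3), (w2,w4), (w2,w5), (w3,w0), (w3,w1), (w3,w4), (w3,w5), (w4,w0), (w4,w1), (w4,w5), (w5,w0), (w5,w1).

15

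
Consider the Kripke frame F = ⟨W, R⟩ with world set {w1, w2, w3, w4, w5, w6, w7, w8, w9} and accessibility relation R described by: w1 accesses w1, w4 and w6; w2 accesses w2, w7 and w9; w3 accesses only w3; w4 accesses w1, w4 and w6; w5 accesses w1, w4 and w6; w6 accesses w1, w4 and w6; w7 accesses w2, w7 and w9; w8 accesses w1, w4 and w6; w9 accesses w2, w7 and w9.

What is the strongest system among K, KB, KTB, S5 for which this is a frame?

K

Symmetric (axiom B): no — w5 R w1 but not w1 R w5.
Reflexive (axiom T): no — w5 is not related to itself.
Euclidean (axiom 5): yes — any two successors of a common world are R-related.
So F validates K; KB would additionally require R to be symmetric. The strongest is K.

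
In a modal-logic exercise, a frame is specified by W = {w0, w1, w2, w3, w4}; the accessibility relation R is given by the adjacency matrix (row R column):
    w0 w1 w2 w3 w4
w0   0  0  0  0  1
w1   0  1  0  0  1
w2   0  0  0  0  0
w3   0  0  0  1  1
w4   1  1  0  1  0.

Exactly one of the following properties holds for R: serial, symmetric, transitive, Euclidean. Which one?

symmetric

Serial: no — w2 has no R-successor.
Symmetric: yes — every pair in R has its reverse in R.
Transitive: no — w0 R w4 and w4 R w1, but not w0 R w1.
Euclidean: no — w4 R w0 and w4 R w1, but not w0 R w1.
Only symmetric holds.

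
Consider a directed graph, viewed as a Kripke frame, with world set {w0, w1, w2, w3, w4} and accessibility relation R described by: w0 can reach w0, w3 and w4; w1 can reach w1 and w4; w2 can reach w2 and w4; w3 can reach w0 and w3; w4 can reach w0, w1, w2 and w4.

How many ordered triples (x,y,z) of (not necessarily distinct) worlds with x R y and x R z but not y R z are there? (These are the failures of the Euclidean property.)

8

Enumerating: (w0,w3,w4), (w0,w4,w3), (w4,w0,w1), (w4,w0,w2), (w4,w1,w0), (w4,w1,w2), (w4,w2,w0), (w4,w2,w1).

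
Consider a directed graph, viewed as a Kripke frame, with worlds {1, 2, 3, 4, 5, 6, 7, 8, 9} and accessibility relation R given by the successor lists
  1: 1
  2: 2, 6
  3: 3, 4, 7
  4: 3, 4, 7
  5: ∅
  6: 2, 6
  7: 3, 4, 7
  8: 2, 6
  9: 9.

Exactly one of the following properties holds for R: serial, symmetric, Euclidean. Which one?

Euclidean

Serial: no — 5 has no R-successor.
Symmetric: no — 8 R 2 but not 2 R 8.
Euclidean: yes — any two successors of a common world are R-related.
Only Euclidean holds.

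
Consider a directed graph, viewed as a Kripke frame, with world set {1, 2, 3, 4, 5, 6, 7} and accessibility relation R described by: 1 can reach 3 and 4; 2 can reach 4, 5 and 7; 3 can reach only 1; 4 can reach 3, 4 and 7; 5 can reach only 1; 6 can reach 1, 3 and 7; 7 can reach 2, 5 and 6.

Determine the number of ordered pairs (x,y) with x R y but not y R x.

9

Enumerating: (1,4), (2,4), (2,5), (4,3), (4,7), (5,1), (6,1), (6,3), (7,5).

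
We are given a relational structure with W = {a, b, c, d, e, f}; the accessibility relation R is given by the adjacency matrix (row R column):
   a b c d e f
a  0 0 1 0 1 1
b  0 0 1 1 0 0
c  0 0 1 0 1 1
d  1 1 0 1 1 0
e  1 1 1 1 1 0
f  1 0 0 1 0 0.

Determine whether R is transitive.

Transitive: no — a R e and e R b, but not a R b.

No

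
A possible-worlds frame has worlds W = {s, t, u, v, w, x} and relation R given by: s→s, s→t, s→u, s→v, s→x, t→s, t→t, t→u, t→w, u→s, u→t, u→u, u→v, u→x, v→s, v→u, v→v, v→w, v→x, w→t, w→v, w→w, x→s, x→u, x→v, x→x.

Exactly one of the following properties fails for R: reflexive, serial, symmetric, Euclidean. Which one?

Reflexive: yes — every world is R-related to itself.
Serial: yes — every world has a successor (e.g. s R s).
Symmetric: yes — every pair in R has its reverse in R.
Euclidean: no — s R t and s R v, but not t R v.
Only Euclidean fails.

Euclidean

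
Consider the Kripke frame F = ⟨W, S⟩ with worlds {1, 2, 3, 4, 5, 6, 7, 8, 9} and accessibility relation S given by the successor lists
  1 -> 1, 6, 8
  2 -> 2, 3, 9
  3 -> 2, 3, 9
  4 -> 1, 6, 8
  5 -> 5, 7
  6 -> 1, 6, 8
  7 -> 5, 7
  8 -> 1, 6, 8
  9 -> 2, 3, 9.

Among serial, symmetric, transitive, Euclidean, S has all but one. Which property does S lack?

symmetric

Serial: yes — every world has a successor (e.g. 1 S 1).
Symmetric: no — 4 S 1 but not 1 S 4.
Transitive: yes — every two-step S-path is closed by a direct edge.
Euclidean: yes — any two successors of a common world are S-related.
Only symmetric fails.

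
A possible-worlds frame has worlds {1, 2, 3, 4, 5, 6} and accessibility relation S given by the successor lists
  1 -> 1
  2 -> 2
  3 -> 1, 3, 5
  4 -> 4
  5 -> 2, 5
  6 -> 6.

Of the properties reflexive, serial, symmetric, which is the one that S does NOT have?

symmetric

Reflexive: yes — every world is S-related to itself.
Serial: yes — every world has a successor (e.g. 1 S 1).
Symmetric: no — 3 S 1 but not 1 S 3.
Only symmetric fails.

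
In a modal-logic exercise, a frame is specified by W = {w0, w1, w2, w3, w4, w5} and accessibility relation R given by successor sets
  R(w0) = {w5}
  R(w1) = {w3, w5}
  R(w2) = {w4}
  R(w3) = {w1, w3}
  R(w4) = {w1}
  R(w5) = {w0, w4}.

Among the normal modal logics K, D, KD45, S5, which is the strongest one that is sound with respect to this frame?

D

Serial (axiom D): yes — every world has a successor (e.g. w0 R w5).
Euclidean (axiom 5): no — w1 R w3 and w1 R w5, but not w3 R w5.
Transitive (axiom 4): no — w0 R w5 and w5 R w4, but not w0 R w4.
Reflexive (axiom T): no — w0 is not related to itself.
So F validates K, D; KD45 would additionally require R to be Euclidean and transitive. The strongest is D.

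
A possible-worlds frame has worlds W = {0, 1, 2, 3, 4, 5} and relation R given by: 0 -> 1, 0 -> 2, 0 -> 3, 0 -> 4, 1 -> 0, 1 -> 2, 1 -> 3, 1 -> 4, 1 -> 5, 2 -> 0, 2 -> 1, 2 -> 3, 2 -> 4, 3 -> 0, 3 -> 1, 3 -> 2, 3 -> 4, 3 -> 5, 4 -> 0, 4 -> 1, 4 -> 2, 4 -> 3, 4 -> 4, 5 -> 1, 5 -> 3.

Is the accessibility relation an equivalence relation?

No

Reflexive: no — 0 is not related to itself.
Symmetric: yes — every pair in R has its reverse in R.
Transitive: no — 0 R 1 and 1 R 5, but not 0 R 5.
So R is not an equivalence relation.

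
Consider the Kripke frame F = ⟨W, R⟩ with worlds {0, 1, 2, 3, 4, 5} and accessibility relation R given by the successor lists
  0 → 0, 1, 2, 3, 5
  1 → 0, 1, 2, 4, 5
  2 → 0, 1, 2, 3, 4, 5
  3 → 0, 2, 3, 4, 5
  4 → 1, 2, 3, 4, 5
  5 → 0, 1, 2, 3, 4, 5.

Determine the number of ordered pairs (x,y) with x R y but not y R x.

R is symmetric; there are no such tuples.

0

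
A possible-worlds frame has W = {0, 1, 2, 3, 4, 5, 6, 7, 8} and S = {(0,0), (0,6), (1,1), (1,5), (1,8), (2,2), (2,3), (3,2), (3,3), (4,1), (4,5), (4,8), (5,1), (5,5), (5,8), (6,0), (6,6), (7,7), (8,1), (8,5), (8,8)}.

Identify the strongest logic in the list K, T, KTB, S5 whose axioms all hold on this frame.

K

Reflexive (axiom T): no — 4 is not related to itself.
Symmetric (axiom B): no — 4 S 1 but not 1 S 4.
Euclidean (axiom 5): yes — any two successors of a common world are S-related.
So F validates K; T would additionally require S to be reflexive. The strongest is K.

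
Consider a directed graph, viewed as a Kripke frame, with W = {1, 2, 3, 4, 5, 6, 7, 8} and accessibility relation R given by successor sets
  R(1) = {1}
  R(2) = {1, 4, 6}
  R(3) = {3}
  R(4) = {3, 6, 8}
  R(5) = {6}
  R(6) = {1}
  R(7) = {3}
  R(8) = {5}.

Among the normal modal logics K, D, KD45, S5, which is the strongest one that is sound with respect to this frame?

Serial (axiom D): yes — every world has a successor (e.g. 1 R 1).
Euclidean (axiom 5): no — 2 R 1 and 2 R 4, but not 1 R 4.
Transitive (axiom 4): no — 2 R 4 and 4 R 3, but not 2 R 3.
Reflexive (axiom T): no — 2 is not related to itself.
So F validates K, D; KD45 would additionally require R to be Euclidean and transitive. The strongest is D.

D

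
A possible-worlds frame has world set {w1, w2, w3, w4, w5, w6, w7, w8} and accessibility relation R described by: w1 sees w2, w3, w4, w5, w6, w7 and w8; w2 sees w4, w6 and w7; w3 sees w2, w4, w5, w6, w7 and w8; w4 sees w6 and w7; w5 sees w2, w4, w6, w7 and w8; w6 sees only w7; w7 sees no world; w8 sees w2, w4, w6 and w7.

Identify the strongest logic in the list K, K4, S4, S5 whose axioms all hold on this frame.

K4

Transitive (axiom 4): yes — every two-step R-path is closed by a direct edge.
Reflexive (axiom T): no — w1 is not related to itself.
Euclidean (axiom 5): no — w1 R w2 and w1 R w3, but not w2 R w3.
So F validates K, K4; S4 would additionally require R to be reflexive. The strongest is K4.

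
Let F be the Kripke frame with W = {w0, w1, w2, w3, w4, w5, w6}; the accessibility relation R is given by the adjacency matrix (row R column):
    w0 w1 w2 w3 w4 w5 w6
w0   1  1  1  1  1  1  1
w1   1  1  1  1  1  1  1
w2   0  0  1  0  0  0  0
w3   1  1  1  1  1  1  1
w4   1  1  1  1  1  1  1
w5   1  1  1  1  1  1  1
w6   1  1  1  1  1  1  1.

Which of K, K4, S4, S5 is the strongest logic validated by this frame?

Transitive (axiom 4): yes — every two-step R-path is closed by a direct edge.
Reflexive (axiom T): yes — every world is R-related to itself.
Euclidean (axiom 5): no — w0 R w2 and w0 R w1, but not w2 R w1.
So F validates K, K4, S4; S5 would additionally require R to be Euclidean. The strongest is S4.

S4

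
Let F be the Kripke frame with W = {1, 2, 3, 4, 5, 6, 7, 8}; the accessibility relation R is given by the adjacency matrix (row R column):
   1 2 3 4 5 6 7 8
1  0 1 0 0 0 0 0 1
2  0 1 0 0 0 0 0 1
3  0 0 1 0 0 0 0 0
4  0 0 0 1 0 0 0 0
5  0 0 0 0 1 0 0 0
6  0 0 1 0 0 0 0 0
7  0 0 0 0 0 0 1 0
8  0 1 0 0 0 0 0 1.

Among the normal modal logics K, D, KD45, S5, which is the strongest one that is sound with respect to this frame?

Serial (axiom D): yes — every world has a successor (e.g. 1 R 2).
Euclidean (axiom 5): yes — any two successors of a common world are R-related.
Transitive (axiom 4): yes — every two-step R-path is closed by a direct edge.
Reflexive (axiom T): no — 1 is not related to itself.
So F validates K, D, KD45; S5 would additionally require R to be reflexive. The strongest is KD45.

KD45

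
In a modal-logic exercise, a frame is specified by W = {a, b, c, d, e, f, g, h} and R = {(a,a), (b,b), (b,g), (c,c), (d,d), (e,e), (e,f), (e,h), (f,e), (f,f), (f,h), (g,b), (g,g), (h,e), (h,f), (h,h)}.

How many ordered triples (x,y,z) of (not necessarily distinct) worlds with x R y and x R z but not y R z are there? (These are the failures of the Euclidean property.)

0

R is Euclidean; there are no such tuples.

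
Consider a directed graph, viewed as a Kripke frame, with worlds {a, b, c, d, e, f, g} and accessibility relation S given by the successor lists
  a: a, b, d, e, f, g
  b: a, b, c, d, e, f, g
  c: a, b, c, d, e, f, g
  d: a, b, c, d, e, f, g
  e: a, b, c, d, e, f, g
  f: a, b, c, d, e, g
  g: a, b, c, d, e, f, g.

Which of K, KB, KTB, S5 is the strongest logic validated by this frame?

Symmetric (axiom B): no — c S a but not a S c.
Reflexive (axiom T): no — f is not related to itself.
Euclidean (axiom 5): no — b S a and b S c, but not a S c.
So F validates K; KB would additionally require S to be symmetric. The strongest is K.

K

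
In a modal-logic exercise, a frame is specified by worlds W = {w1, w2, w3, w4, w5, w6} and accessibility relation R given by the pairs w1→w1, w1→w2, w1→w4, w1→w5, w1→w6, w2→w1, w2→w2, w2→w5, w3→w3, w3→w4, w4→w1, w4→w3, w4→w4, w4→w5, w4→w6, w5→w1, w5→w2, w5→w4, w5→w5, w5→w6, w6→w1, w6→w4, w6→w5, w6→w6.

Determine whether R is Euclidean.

No

Euclidean: no — w1 R w2 and w1 R w4, but not w2 R w4.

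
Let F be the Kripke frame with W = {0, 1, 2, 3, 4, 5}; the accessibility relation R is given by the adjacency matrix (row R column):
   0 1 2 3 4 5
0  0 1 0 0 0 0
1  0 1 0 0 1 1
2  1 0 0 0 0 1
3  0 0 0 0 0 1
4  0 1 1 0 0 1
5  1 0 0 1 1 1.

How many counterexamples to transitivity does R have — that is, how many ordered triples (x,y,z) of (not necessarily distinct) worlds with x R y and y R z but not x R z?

19

Enumerating: (0,1,4), (0,1,5), (1,4,2), (1,5,0), (1,5,3), (2,0,1), (2,5,3), (2,5,4), (3,5,0), (3,5,3), (3,5,4), (4,1,4), … and 7 more.
Total: 19.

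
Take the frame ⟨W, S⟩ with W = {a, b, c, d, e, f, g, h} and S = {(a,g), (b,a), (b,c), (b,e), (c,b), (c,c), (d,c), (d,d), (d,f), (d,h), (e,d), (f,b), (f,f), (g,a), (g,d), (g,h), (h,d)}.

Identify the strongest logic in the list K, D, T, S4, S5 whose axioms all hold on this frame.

Serial (axiom D): yes — every world has a successor (e.g. a S g).
Reflexive (axiom T): no — a is not related to itself.
Transitive (axiom 4): no — a S g and g S d, but not a S d.
Euclidean (axiom 5): no — b S a and b S c, but not a S c.
So F validates K, D; T would additionally require S to be reflexive. The strongest is D.

D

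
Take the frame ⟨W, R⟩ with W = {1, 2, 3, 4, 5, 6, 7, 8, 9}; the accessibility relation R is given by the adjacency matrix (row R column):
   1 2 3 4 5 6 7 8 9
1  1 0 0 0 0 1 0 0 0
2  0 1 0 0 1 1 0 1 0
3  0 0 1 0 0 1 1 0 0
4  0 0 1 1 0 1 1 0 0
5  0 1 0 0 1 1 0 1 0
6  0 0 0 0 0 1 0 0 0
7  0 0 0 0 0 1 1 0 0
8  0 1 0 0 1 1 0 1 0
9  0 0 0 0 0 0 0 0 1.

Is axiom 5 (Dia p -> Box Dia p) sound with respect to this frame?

Axiom 5 corresponds to the accessibility relation being Euclidean.
Euclidean: no — 2 R 6 and 2 R 5, but not 6 R 5.

No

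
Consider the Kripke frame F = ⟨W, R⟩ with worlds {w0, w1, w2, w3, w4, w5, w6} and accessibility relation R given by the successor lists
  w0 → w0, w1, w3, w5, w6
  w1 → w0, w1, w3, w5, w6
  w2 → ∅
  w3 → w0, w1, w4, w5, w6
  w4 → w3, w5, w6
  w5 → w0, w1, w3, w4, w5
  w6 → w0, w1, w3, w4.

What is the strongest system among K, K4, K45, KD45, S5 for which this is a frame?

Transitive (axiom 4): no — w0 R w3 and w3 R w4, but not w0 R w4.
Euclidean (axiom 5): no — w0 R w5 and w0 R w6, but not w5 R w6.
Serial (axiom D): no — w2 has no R-successor.
Reflexive (axiom T): no — w2 is not related to itself.
So F validates K; K4 would additionally require R to be transitive. The strongest is K.

K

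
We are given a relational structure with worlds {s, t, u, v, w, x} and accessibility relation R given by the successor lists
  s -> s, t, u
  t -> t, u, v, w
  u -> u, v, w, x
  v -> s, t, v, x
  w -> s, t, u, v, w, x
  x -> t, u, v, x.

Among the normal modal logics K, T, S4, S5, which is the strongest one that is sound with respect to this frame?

Reflexive (axiom T): yes — every world is R-related to itself.
Transitive (axiom 4): no — s R t and t R v, but not s R v.
Euclidean (axiom 5): no — s R u and s R t, but not u R t.
So F validates K, T; S4 would additionally require R to be transitive. The strongest is T.

T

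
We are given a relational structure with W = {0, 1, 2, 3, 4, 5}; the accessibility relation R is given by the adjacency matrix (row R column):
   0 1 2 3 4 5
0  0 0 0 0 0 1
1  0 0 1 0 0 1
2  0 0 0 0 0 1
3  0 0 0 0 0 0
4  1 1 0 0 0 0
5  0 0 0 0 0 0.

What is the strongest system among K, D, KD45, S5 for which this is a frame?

Serial (axiom D): no — 3 has no R-successor.
Euclidean (axiom 5): no — 1 R 5 and 1 R 2, but not 5 R 2.
Transitive (axiom 4): no — 4 R 0 and 0 R 5, but not 4 R 5.
Reflexive (axiom T): no — 0 is not related to itself.
So F validates K; D would additionally require R to be serial. The strongest is K.

K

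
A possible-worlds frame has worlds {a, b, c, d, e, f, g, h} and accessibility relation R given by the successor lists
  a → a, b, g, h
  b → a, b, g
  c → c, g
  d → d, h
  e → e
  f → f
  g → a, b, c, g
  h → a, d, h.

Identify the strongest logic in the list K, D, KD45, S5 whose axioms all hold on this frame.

Serial (axiom D): yes — every world has a successor (e.g. a R a).
Euclidean (axiom 5): no — a R b and a R h, but not b R h.
Transitive (axiom 4): no — a R g and g R c, but not a R c.
Reflexive (axiom T): yes — every world is R-related to itself.
So F validates K, D; KD45 would additionally require R to be Euclidean and transitive. The strongest is D.

D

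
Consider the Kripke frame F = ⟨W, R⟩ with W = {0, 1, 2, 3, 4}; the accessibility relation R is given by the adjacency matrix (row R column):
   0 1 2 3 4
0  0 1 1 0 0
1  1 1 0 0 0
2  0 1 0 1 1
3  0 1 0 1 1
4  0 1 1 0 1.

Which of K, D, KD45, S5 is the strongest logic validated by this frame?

Serial (axiom D): yes — every world has a successor (e.g. 0 R 1).
Euclidean (axiom 5): no — 0 R 1 and 0 R 2, but not 1 R 2.
Transitive (axiom 4): no — 0 R 2 and 2 R 3, but not 0 R 3.
Reflexive (axiom T): no — 0 is not related to itself.
So F validates K, D; KD45 would additionally require R to be Euclidean and transitive. The strongest is D.

D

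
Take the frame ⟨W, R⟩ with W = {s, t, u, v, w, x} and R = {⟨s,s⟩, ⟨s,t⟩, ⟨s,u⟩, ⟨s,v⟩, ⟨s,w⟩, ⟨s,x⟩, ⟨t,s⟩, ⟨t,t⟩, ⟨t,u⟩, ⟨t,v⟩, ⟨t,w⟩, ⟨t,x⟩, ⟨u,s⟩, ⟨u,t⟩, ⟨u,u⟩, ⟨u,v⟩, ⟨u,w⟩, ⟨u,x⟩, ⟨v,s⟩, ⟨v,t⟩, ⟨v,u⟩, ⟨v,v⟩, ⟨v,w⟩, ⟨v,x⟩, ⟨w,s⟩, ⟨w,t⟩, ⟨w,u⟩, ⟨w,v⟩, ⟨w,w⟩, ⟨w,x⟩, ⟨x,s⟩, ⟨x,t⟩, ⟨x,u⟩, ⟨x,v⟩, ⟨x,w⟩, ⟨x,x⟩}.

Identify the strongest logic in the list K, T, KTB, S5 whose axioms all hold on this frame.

S5

Reflexive (axiom T): yes — every world is R-related to itself.
Symmetric (axiom B): yes — every pair in R has its reverse in R.
Euclidean (axiom 5): yes — any two successors of a common world are R-related.
So F validates K, T, KTB, S5. The strongest is S5.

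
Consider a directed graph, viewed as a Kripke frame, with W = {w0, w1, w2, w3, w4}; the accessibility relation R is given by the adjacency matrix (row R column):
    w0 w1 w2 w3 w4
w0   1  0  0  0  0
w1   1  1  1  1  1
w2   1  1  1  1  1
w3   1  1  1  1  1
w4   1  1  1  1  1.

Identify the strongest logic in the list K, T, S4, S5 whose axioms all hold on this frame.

S4

Reflexive (axiom T): yes — every world is R-related to itself.
Transitive (axiom 4): yes — every two-step R-path is closed by a direct edge.
Euclidean (axiom 5): no — w1 R w0 and w1 R w2, but not w0 R w2.
So F validates K, T, S4; S5 would additionally require R to be Euclidean. The strongest is S4.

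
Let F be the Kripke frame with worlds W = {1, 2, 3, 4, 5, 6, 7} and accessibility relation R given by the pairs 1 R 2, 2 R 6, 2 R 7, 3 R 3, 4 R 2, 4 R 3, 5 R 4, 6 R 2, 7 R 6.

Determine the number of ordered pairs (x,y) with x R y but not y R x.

6

Enumerating: (1,2), (2,7), (4,2), (4,3), (5,4), (7,6).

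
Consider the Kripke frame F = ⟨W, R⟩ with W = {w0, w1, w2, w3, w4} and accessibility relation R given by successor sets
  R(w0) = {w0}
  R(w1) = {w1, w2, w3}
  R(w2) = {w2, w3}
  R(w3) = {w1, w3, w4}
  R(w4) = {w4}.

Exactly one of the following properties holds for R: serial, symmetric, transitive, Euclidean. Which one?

Serial: yes — every world has a successor (e.g. w0 R w0).
Symmetric: no — w1 R w2 but not w2 R w1.
Transitive: no — w1 R w3 and w3 R w4, but not w1 R w4.
Euclidean: no — w1 R w3 and w1 R w2, but not w3 R w2.
Only serial holds.

serial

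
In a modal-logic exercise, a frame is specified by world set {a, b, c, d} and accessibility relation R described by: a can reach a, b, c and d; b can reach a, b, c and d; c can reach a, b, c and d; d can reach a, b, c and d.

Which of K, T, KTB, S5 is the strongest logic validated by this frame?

S5

Reflexive (axiom T): yes — every world is R-related to itself.
Symmetric (axiom B): yes — every pair in R has its reverse in R.
Euclidean (axiom 5): yes — any two successors of a common world are R-related.
So F validates K, T, KTB, S5. The strongest is S5.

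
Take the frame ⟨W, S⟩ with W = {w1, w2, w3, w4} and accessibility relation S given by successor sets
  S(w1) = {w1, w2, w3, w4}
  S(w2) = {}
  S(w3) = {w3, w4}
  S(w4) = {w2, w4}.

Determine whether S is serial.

Serial: no — w2 has no S-successor.

No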